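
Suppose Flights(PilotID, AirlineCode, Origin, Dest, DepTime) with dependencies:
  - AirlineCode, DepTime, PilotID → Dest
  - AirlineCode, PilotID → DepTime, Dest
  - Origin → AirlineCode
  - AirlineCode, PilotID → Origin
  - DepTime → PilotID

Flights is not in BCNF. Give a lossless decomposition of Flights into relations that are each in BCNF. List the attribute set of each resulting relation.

Candidate keys of the original relation: {AirlineCode, DepTime}, {AirlineCode, PilotID}, {DepTime, Origin}, {Origin, PilotID}.
In {AirlineCode, DepTime, Dest, Origin, PilotID}, {Origin} is not a superkey ({Origin}⁺ restricted to this set is {AirlineCode, Origin}), so split on Origin → AirlineCode into {AirlineCode, Origin} and {DepTime, Dest, Origin, PilotID}.
{AirlineCode, Origin}: every determinant is a superkey — BCNF.
In {DepTime, Dest, Origin, PilotID}, {DepTime} is not a superkey ({DepTime}⁺ restricted to this set is {DepTime, PilotID}), so split on DepTime → PilotID into {DepTime, PilotID} and {DepTime, Dest, Origin}.
{DepTime, PilotID}: every determinant is a superkey — BCNF.
{DepTime, Dest, Origin}: every determinant is a superkey — BCNF.

{AirlineCode, Origin}; {DepTime, Dest, Origin}; {DepTime, PilotID}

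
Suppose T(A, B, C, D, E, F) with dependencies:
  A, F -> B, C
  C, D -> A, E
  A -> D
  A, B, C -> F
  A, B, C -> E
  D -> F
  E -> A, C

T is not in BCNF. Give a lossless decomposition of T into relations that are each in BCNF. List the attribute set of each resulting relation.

{A, B, C, D, E}; {D, F}

Candidate keys of the original relation: {A}, {C, D}, {E}.
{A, B, C, D, E, F}: {D} determines {D, F} here but is not a superkey — split on D -> F, giving {D, F} and {A, B, C, D, E}.
{D, F} is in BCNF.
{A, B, C, D, E} is in BCNF.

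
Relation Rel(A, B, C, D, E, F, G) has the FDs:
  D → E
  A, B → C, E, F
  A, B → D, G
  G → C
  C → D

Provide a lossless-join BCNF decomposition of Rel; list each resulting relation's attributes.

{A, B, F, G}; {C, D}; {C, G}; {D, E}

Candidate key of the original relation: {A, B}.
Within {A, B, C, D, E, F, G}: {D}⁺ ∩ {A, B, C, D, E, F, G} = {D, E}, not the whole set, so D → E violates BCNF; decompose into {D, E} and {A, B, C, D, F, G}.
{D, E} is in BCNF.
Within {A, B, C, D, F, G}: {G}⁺ ∩ {A, B, C, D, F, G} = {C, D, G}, not the whole set, so G → C, D violates BCNF; decompose into {C, D, G} and {A, B, F, G}.
Within {C, D, G}: {C}⁺ ∩ {C, D, G} = {C, D}, not the whole set, so C → D violates BCNF; decompose into {C, D} and {C, G}.
{C, D} is in BCNF.
{C, G} is in BCNF.
{A, B, F, G} is in BCNF.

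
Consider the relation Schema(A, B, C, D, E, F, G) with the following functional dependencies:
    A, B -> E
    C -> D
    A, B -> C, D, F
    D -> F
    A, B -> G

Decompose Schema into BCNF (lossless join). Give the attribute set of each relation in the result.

Candidate key of the original relation: {A, B}.
{A, B, C, D, E, F, G}: {C} determines {C, D, F} here but is not a superkey — split on C -> D, F, giving {C, D, F} and {A, B, C, E, G}.
{C, D, F}: {D} determines {D, F} here but is not a superkey — split on D -> F, giving {D, F} and {C, D}.
{D, F}: every determinant is a superkey — BCNF.
{C, D}: every determinant is a superkey — BCNF.
{A, B, C, E, G}: every determinant is a superkey — BCNF.

{A, B, C, E, G}; {C, D}; {D, F}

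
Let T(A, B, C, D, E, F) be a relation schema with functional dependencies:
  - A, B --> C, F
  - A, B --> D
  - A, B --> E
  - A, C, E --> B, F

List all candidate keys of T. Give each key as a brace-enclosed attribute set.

{A, B}, {A, C, E}

Attributes never on any right-hand side: {A} — every candidate key must contain it.
{A, B}⁺ = {A, B, C, D, E, F}, which is every attribute, so {A, B} is a candidate key.
{A, C, E}⁺ = {A, B, C, D, E, F}, which is every attribute, so {A, C, E} is a candidate key.
These are minimal and exhaustive — every other superkey contains one of them.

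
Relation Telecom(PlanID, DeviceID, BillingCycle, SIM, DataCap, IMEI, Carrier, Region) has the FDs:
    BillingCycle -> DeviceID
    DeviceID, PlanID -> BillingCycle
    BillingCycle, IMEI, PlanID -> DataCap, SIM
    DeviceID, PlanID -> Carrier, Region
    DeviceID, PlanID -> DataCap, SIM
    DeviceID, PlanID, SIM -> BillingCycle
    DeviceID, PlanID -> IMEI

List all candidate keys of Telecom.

{BillingCycle, PlanID}, {DeviceID, PlanID}

No FD produces {PlanID}, so it must be in every candidate key.
Closure of {BillingCycle, PlanID} is {BillingCycle, Carrier, DataCap, DeviceID, IMEI, PlanID, Region, SIM}, the whole schema; {BillingCycle, PlanID} is a candidate key.
Closure of {DeviceID, PlanID} is {BillingCycle, Carrier, DataCap, DeviceID, IMEI, PlanID, Region, SIM}, the whole schema; {DeviceID, PlanID} is a candidate key.
These are minimal and exhaustive — every other superkey contains one of them.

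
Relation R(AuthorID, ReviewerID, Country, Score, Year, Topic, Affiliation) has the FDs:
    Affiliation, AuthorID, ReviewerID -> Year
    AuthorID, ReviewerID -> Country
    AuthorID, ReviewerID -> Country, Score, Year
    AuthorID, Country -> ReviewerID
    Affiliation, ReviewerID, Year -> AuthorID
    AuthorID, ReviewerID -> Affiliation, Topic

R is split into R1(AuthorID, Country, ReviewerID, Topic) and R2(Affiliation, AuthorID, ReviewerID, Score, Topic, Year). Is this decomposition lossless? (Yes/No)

The shared attributes are {AuthorID, ReviewerID, Topic} and {AuthorID, ReviewerID, Topic}⁺ = {Affiliation, AuthorID, Country, ReviewerID, Score, Topic, Year}.
R1 is contained in that closure, so R1 ∩ R2 -> R1 holds and the join is lossless.

Yes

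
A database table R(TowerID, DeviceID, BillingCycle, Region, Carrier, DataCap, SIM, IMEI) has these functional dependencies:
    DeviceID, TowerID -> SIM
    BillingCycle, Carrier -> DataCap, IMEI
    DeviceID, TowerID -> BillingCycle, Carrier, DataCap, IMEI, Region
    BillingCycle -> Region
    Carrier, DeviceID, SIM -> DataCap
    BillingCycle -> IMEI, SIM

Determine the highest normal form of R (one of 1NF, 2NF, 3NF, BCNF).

2NF

Candidate key: {DeviceID, TowerID}. Prime attributes: {DeviceID, TowerID}.
BillingCycle, Carrier -> DataCap, IMEI breaks BCNF: {BillingCycle, Carrier}⁺ = {BillingCycle, Carrier, DataCap, IMEI, Region, SIM}, so {BillingCycle, Carrier} is not a superkey.
BillingCycle, Carrier -> DataCap, IMEI has non-prime {DataCap, IMEI} on the right and a non-superkey on the left, so 3NF fails.
No proper subset of a key has a non-prime attribute in its closure, so there is no partial dependency; 2NF holds.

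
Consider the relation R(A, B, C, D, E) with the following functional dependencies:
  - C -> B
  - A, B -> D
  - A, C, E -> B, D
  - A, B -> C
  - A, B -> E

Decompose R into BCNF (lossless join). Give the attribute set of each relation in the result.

{A, C, D, E}; {B, C}

Candidate keys of the original relation: {A, B}, {A, C}.
In {A, B, C, D, E}, {C} is not a superkey ({C}⁺ restricted to this set is {B, C}), so split on C -> B into {B, C} and {A, C, D, E}.
{B, C}: every determinant is a superkey — BCNF.
{A, C, D, E}: every determinant is a superkey — BCNF.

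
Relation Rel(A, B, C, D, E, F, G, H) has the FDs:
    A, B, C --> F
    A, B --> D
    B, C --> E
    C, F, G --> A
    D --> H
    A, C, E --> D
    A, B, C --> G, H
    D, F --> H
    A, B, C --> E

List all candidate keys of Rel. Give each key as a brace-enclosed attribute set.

{B, C} never appear on the right of any FD, so every key must include all of them.
{A, B, C}⁺ = {A, B, C, D, E, F, G, H}, which is every attribute, so {A, B, C} is a candidate key.
{B, C, F, G}⁺ = {A, B, C, D, E, F, G, H}, which is every attribute, so {B, C, F, G} is a candidate key.
No proper subset of any of these is a key, and no other minimal superkey exists.

{A, B, C}, {B, C, F, G}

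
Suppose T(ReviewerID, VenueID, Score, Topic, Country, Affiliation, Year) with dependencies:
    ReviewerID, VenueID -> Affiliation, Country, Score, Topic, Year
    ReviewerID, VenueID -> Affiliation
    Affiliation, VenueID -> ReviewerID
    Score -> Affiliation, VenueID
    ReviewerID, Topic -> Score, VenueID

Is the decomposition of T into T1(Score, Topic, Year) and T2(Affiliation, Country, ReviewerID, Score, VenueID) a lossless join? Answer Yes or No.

The shared attributes are {Score} and {Score}⁺ = {Affiliation, Country, ReviewerID, Score, Topic, VenueID, Year}.
Since T1 ⊆ {Affiliation, Country, ReviewerID, Score, Topic, VenueID, Year}, the intersection is a superkey of T1; the decomposition is lossless.

Yes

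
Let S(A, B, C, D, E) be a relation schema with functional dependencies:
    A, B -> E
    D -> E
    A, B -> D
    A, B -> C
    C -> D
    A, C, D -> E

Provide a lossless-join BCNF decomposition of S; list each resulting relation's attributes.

Candidate key of the original relation: {A, B}.
In {A, B, C, D, E}, {D} is not a superkey ({D}⁺ restricted to this set is {D, E}), so split on D -> E into {D, E} and {A, B, C, D}.
{D, E}: every determinant is a superkey — BCNF.
In {A, B, C, D}, {C} is not a superkey ({C}⁺ restricted to this set is {C, D}), so split on C -> D into {C, D} and {A, B, C}.
{C, D}: every determinant is a superkey — BCNF.
{A, B, C}: every determinant is a superkey — BCNF.

{A, B, C}; {C, D}; {D, E}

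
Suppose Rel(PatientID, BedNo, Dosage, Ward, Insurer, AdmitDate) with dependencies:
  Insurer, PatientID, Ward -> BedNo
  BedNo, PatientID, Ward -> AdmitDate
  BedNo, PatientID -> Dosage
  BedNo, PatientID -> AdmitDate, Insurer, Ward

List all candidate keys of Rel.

{BedNo, PatientID}, {Insurer, PatientID, Ward}

No FD produces {PatientID}, so it must be in every candidate key.
Closure of {BedNo, PatientID} is {AdmitDate, BedNo, Dosage, Insurer, PatientID, Ward}, the whole schema; {BedNo, PatientID} is a candidate key.
Closure of {Insurer, PatientID, Ward} is {AdmitDate, BedNo, Dosage, Insurer, PatientID, Ward}, the whole schema; {Insurer, PatientID, Ward} is a candidate key.
No proper subset of any of these is a key, and no other minimal superkey exists.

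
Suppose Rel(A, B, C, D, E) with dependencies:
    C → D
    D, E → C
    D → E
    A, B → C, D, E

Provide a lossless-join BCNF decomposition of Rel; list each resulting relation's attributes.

{A, B, C}; {C, D, E}

Candidate key of the original relation: {A, B}.
In {A, B, C, D, E}, {C} is not a superkey ({C}⁺ restricted to this set is {C, D, E}), so split on C → D, E into {C, D, E} and {A, B, C}.
{C, D, E} is in BCNF.
{A, B, C} is in BCNF.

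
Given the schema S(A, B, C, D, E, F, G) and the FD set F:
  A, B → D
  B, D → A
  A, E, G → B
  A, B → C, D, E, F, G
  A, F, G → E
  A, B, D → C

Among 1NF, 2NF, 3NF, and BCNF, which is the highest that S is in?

Candidate keys: {A, B}, {A, E, G}, {A, F, G}, {B, D}. Prime attributes: {A, B, D, E, F, G}.
The left-hand side of every FD is a superkey, so BCNF is satisfied.

BCNF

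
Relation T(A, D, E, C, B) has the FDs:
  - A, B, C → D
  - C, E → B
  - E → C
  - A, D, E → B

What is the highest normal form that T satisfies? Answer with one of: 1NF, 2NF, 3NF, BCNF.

Candidate key: {A, E}. Prime attributes: {A, E}.
A, B, C → D breaks BCNF: {A, B, C}⁺ = {A, B, C, D}, so {A, B, C} is not a superkey.
A, B, C → D determines the non-prime attribute {D} from a non-superkey — 3NF is violated.
{E} is a proper subset of the key {A, E}, and {E}⁺ contains the non-prime attributes {B, C} — a partial dependency, so 2NF is violated.

1NF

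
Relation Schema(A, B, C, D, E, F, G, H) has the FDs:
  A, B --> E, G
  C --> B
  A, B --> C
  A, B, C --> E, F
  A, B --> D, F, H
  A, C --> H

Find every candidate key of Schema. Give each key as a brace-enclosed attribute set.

{A, B}, {A, C}

Attributes never on any right-hand side: {A} — every candidate key must contain it.
{A, B}⁺ = {A, B, C, D, E, F, G, H}, which is every attribute, so {A, B} is a candidate key.
{A, C}⁺ = {A, B, C, D, E, F, G, H}, which is every attribute, so {A, C} is a candidate key.
These are minimal and exhaustive — every other superkey contains one of them.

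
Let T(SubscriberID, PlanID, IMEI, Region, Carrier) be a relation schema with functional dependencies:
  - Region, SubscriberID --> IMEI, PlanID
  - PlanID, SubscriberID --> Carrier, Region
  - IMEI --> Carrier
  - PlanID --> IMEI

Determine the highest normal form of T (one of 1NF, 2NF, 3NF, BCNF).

Candidate keys: {PlanID, SubscriberID}, {Region, SubscriberID}. Prime attributes: {PlanID, Region, SubscriberID}.
For IMEI --> Carrier we have {IMEI}⁺ = {Carrier, IMEI}; {IMEI} is not a superkey, so BCNF fails.
IMEI --> Carrier determines the non-prime attribute {Carrier} from a non-superkey — 3NF is violated.
Since {PlanID} ⊂ {PlanID, SubscriberID} and {PlanID}⁺ ⊇ {Carrier, IMEI} with {Carrier, IMEI} non-prime, there is a partial dependency; 2NF fails.

1NF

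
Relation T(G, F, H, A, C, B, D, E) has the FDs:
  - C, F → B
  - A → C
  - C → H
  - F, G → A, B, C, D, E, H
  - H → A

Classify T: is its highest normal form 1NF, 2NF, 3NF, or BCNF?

Candidate key: {F, G}. Prime attributes: {F, G}.
C, F → B: {C, F}⁺ = {A, B, C, F, H}, which is not all of the attributes, so the left side is not a superkey — BCNF is violated.
C, F → B determines the non-prime attribute {B} from a non-superkey — 3NF is violated.
No non-prime attribute depends on a proper subset of any candidate key, so 2NF holds.

2NF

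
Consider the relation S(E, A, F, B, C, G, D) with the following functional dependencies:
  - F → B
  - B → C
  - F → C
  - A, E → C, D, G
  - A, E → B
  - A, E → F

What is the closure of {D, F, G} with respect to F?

Start with {D, F, G}.
F → B applies; add {B} → now {B, D, F, G}.
B → C applies; add {C} → now {B, C, D, F, G}.
No further FD applies.

{B, C, D, F, G}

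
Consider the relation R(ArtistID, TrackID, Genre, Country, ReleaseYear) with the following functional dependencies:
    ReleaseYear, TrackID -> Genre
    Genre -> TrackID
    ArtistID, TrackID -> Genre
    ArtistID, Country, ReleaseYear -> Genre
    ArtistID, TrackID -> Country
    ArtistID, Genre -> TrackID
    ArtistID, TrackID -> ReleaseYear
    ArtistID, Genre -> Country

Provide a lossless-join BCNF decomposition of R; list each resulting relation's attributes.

{ArtistID, Country, ReleaseYear, TrackID}; {Genre, ReleaseYear}; {Genre, TrackID}

Candidate keys of the original relation: {ArtistID, Country, ReleaseYear}, {ArtistID, Genre}, {ArtistID, TrackID}.
{ArtistID, Country, Genre, ReleaseYear, TrackID}: {ReleaseYear, TrackID} determines {Genre, ReleaseYear, TrackID} here but is not a superkey — split on ReleaseYear, TrackID -> Genre, giving {Genre, ReleaseYear, TrackID} and {ArtistID, Country, ReleaseYear, TrackID}.
{Genre, ReleaseYear, TrackID}: {Genre} determines {Genre, TrackID} here but is not a superkey — split on Genre -> TrackID, giving {Genre, TrackID} and {Genre, ReleaseYear}.
{Genre, TrackID}: every determinant is a superkey — BCNF.
{Genre, ReleaseYear}: every determinant is a superkey — BCNF.
{ArtistID, Country, ReleaseYear, TrackID}: every determinant is a superkey — BCNF.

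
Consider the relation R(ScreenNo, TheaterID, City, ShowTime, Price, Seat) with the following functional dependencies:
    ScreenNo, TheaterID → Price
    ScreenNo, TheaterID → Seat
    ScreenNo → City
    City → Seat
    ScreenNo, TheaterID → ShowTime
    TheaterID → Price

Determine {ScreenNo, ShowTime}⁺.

{City, ScreenNo, Seat, ShowTime}

Start with {ScreenNo, ShowTime}.
ScreenNo → City applies; add {City} → now {City, ScreenNo, ShowTime}.
City → Seat applies; add {Seat} → now {City, ScreenNo, Seat, ShowTime}.
No further FD applies.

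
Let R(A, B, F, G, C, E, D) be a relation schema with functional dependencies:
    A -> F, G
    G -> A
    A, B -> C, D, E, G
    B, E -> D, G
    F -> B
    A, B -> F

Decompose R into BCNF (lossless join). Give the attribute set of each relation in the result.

{A, C, D, E, F, G}; {B, F}

Candidate keys of the original relation: {A}, {B, E}, {E, F}, {G}.
In {A, B, C, D, E, F, G}, {F} is not a superkey ({F}⁺ restricted to this set is {B, F}), so split on F -> B into {B, F} and {A, C, D, E, F, G}.
{B, F} has no BCNF violation.
{A, C, D, E, F, G} has no BCNF violation.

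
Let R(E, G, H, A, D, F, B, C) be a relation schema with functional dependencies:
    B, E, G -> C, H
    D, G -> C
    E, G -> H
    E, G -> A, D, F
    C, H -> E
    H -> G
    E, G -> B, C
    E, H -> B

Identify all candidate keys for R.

{C, H} is a candidate key since {C, H}⁺ = {A, B, C, D, E, F, G, H} covers every attribute.
{D, H} is a candidate key since {D, H}⁺ = {A, B, C, D, E, F, G, H} covers every attribute.
{E, G} is a candidate key since {E, G}⁺ = {A, B, C, D, E, F, G, H} covers every attribute.
{E, H} is a candidate key since {E, H}⁺ = {A, B, C, D, E, F, G, H} covers every attribute.
These are minimal and exhaustive — every other superkey contains one of them.

{C, H}, {D, H}, {E, G}, {E, H}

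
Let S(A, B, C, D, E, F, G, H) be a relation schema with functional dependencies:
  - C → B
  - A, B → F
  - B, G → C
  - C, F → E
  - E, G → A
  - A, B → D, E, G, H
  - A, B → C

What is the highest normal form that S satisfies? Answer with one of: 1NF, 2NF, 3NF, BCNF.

3NF

Candidate keys: {A, B}, {A, C}, {B, E, G}, {B, F, G}, {C, E, G}, {C, F, G}. Prime attributes: {A, B, C, E, F, G}.
C → B: {C}⁺ = {B, C}, which is not all of the attributes, so the left side is not a superkey — BCNF is violated.
But every attribute on its right side ({B}) is prime, and the same holds for every other non-superkey FD, so 3NF still holds.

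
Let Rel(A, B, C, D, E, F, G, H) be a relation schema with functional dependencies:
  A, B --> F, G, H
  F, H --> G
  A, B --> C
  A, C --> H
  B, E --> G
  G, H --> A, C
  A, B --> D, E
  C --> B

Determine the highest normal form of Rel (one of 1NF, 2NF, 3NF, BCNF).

Candidate keys: {A, B}, {A, C}, {B, E, H}, {C, E, H}, {F, H}, {G, H}. Prime attributes: {A, B, C, E, F, G, H}.
For B, E --> G we have {B, E}⁺ = {B, E, G}; {B, E} is not a superkey, so BCNF fails.
Since {G} ⊆ prime attributes and every other non-superkey FD also has a prime right side, the schema is in 3NF.

3NF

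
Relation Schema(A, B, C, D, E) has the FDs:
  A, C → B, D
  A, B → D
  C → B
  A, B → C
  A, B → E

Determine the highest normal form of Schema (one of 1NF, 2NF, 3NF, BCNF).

3NF

Candidate keys: {A, B}, {A, C}. Prime attributes: {A, B, C}.
C → B: {C}⁺ = {B, C}, which is not all of the attributes, so the left side is not a superkey — BCNF is violated.
Since {B} ⊆ prime attributes and every other non-superkey FD also has a prime right side, the schema is in 3NF.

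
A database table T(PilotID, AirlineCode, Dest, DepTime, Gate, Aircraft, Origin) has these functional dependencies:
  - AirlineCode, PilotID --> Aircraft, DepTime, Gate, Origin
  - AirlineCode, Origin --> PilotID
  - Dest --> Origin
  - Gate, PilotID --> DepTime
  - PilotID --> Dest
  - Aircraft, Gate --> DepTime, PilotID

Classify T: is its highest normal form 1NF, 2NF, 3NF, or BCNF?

1NF

Candidate keys: {Aircraft, AirlineCode, Gate}, {AirlineCode, Dest}, {AirlineCode, Origin}, {AirlineCode, PilotID}. Prime attributes: {Aircraft, AirlineCode, Dest, Gate, Origin, PilotID}.
Dest --> Origin: {Dest}⁺ = {Dest, Origin}, which is not all of the attributes, so the left side is not a superkey — BCNF is violated.
Gate, PilotID --> DepTime determines the non-prime attribute {DepTime} from a non-superkey — 3NF is violated.
The proper key subset {Aircraft, Gate} of {Aircraft, AirlineCode, Gate} determines non-prime {DepTime}, so the relation is not even in 2NF.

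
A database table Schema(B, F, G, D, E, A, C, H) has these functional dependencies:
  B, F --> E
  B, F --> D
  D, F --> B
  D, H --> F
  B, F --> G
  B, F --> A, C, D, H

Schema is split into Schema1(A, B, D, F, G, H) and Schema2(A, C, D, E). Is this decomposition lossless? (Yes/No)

Schema1 ∩ Schema2 = {A, D}; its closure under F is {A, D}.
The closure covers neither Schema1 nor Schema2 entirely; the join is not lossless.

No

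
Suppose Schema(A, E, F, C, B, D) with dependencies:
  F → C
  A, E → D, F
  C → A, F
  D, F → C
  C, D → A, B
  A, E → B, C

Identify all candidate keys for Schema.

Attributes never on any right-hand side: {E} — every candidate key must contain it.
Closure of {A, E} is {A, B, C, D, E, F}, the whole schema; {A, E} is a candidate key.
Closure of {C, E} is {A, B, C, D, E, F}, the whole schema; {C, E} is a candidate key.
Closure of {E, F} is {A, B, C, D, E, F}, the whole schema; {E, F} is a candidate key.
No proper subset of any of these is a key, and no other minimal superkey exists.

{A, E}, {C, E}, {E, F}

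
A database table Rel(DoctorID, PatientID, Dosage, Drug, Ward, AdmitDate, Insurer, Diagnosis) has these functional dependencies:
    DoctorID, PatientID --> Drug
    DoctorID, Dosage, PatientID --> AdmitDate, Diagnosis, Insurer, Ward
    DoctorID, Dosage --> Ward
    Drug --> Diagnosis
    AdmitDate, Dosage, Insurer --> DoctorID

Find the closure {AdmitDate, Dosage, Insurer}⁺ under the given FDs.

Start with {AdmitDate, Dosage, Insurer}.
AdmitDate, Dosage, Insurer --> DoctorID applies; add {DoctorID} → now {AdmitDate, DoctorID, Dosage, Insurer}.
DoctorID, Dosage --> Ward applies; add {Ward} → now {AdmitDate, DoctorID, Dosage, Insurer, Ward}.
No further FD applies.

{AdmitDate, DoctorID, Dosage, Insurer, Ward}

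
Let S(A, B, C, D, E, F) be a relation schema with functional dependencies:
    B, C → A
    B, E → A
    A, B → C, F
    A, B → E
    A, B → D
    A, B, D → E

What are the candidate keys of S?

{A, B}, {B, C}, {B, E}

Attributes never on any right-hand side: {B} — every candidate key must contain it.
Closure of {A, B} is {A, B, C, D, E, F}, the whole schema; {A, B} is a candidate key.
Closure of {B, C} is {A, B, C, D, E, F}, the whole schema; {B, C} is a candidate key.
Closure of {B, E} is {A, B, C, D, E, F}, the whole schema; {B, E} is a candidate key.
No proper subset of any of these is a key, and no other minimal superkey exists.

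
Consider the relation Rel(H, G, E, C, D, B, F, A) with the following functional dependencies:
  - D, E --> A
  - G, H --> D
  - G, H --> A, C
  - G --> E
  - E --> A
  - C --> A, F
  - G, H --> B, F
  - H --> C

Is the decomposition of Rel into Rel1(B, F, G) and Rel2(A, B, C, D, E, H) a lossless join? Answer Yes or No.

Common attributes: {B}; their closure is {B}.
Rel1 ⊄ {B} and Rel2 ⊄ {B}, so the split is lossy.

No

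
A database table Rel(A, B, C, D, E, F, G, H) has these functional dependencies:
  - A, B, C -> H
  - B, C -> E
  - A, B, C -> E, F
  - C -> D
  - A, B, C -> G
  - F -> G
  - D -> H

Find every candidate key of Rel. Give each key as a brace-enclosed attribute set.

No FD produces {A, B, C}, so they must be in every candidate key.
{A, B, C}⁺ = {A, B, C, D, E, F, G, H}, which is every attribute, so {A, B, C} is a candidate key.
Every other attribute set either contains this one or has a smaller closure.

{A, B, C}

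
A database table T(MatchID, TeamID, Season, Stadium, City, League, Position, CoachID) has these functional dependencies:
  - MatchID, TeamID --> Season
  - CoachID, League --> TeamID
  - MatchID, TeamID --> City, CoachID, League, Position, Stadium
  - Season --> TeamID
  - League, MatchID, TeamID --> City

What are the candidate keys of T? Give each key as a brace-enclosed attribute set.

{CoachID, League, MatchID}, {MatchID, Season}, {MatchID, TeamID}

No FD produces {MatchID}, so it must be in every candidate key.
{MatchID, Season}⁺ = {City, CoachID, League, MatchID, Position, Season, Stadium, TeamID} — all of the relation — so {MatchID, Season} is a candidate key.
{MatchID, TeamID}⁺ = {City, CoachID, League, MatchID, Position, Season, Stadium, TeamID} — all of the relation — so {MatchID, TeamID} is a candidate key.
{CoachID, League, MatchID}⁺ = {City, CoachID, League, MatchID, Position, Season, Stadium, TeamID} — all of the relation — so {CoachID, League, MatchID} is a candidate key.
Any other superkey properly contains one of these, so there are no further candidate keys.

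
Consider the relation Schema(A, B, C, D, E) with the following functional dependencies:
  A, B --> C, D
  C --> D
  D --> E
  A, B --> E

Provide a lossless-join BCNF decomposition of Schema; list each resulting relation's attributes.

Candidate key of the original relation: {A, B}.
Within {A, B, C, D, E}: {C}⁺ ∩ {A, B, C, D, E} = {C, D, E}, not the whole set, so C --> D, E violates BCNF; decompose into {C, D, E} and {A, B, C}.
Within {C, D, E}: {D}⁺ ∩ {C, D, E} = {D, E}, not the whole set, so D --> E violates BCNF; decompose into {D, E} and {C, D}.
{D, E} has no BCNF violation.
{C, D} has no BCNF violation.
{A, B, C} has no BCNF violation.

{A, B, C}; {C, D}; {D, E}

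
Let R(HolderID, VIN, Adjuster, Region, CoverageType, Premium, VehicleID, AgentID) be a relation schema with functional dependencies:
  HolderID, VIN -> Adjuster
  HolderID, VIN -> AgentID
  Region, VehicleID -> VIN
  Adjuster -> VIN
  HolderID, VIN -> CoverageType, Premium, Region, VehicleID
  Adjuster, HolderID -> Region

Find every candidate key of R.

{Adjuster, HolderID}, {HolderID, Region, VehicleID}, {HolderID, VIN}

{HolderID} never appears on the right of any FD, so every key must include it.
Closure of {Adjuster, HolderID} is {Adjuster, AgentID, CoverageType, HolderID, Premium, Region, VIN, VehicleID}, the whole schema; {Adjuster, HolderID} is a candidate key.
Closure of {HolderID, VIN} is {Adjuster, AgentID, CoverageType, HolderID, Premium, Region, VIN, VehicleID}, the whole schema; {HolderID, VIN} is a candidate key.
Closure of {HolderID, Region, VehicleID} is {Adjuster, AgentID, CoverageType, HolderID, Premium, Region, VIN, VehicleID}, the whole schema; {HolderID, Region, VehicleID} is a candidate key.
No proper subset of any of these is a key, and no other minimal superkey exists.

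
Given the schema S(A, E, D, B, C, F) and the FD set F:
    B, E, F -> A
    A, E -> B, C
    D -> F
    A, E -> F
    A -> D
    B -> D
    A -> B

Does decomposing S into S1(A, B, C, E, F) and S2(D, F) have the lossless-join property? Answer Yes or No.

The shared attributes are {F} and {F}⁺ = {F}.
The closure covers neither S1 nor S2 entirely; the join is not lossless.

No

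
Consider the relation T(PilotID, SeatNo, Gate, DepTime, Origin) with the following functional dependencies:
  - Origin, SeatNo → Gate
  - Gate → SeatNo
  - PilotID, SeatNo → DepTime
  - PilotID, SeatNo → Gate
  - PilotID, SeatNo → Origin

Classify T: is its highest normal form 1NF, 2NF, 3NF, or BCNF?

3NF

Candidate keys: {Gate, PilotID}, {PilotID, SeatNo}. Prime attributes: {Gate, PilotID, SeatNo}.
For Origin, SeatNo → Gate we have {Origin, SeatNo}⁺ = {Gate, Origin, SeatNo}; {Origin, SeatNo} is not a superkey, so BCNF fails.
Since {Gate} ⊆ prime attributes and every other non-superkey FD also has a prime right side, the schema is in 3NF.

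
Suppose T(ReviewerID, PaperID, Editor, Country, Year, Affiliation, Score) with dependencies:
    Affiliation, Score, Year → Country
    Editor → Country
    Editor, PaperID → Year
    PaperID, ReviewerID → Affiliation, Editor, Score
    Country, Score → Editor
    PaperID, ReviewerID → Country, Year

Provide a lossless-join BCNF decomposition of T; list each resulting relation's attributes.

{Affiliation, Editor, Score, Year}; {Affiliation, PaperID, ReviewerID, Score, Year}; {Country, Editor}

Candidate key of the original relation: {PaperID, ReviewerID}.
Within {Affiliation, Country, Editor, PaperID, ReviewerID, Score, Year}: {Affiliation, Score, Year}⁺ ∩ {Affiliation, Country, Editor, PaperID, ReviewerID, Score, Year} = {Affiliation, Country, Editor, Score, Year}, not the whole set, so Affiliation, Score, Year → Country, Editor violates BCNF; decompose into {Affiliation, Country, Editor, Score, Year} and {Affiliation, PaperID, ReviewerID, Score, Year}.
Within {Affiliation, Country, Editor, Score, Year}: {Editor}⁺ ∩ {Affiliation, Country, Editor, Score, Year} = {Country, Editor}, not the whole set, so Editor → Country violates BCNF; decompose into {Country, Editor} and {Affiliation, Editor, Score, Year}.
{Country, Editor}: every determinant is a superkey — BCNF.
{Affiliation, Editor, Score, Year}: every determinant is a superkey — BCNF.
{Affiliation, PaperID, ReviewerID, Score, Year}: every determinant is a superkey — BCNF.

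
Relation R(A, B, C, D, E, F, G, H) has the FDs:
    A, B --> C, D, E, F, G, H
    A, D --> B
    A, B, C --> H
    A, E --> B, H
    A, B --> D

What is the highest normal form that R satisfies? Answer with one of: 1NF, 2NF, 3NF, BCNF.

Candidate keys: {A, B}, {A, D}, {A, E}. Prime attributes: {A, B, D, E}.
The left-hand side of every FD is a superkey, so BCNF is satisfied.

BCNF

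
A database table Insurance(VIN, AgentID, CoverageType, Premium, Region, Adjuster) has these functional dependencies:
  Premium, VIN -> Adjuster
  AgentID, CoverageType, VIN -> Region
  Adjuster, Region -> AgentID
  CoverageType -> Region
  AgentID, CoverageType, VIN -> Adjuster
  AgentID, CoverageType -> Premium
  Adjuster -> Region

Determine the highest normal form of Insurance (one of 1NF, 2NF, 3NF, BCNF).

Candidate keys: {Adjuster, CoverageType, VIN}, {AgentID, CoverageType, VIN}, {CoverageType, Premium, VIN}. Prime attributes: {Adjuster, AgentID, CoverageType, Premium, VIN}.
Premium, VIN -> Adjuster breaks BCNF: {Premium, VIN}⁺ = {Adjuster, AgentID, Premium, Region, VIN}, so {Premium, VIN} is not a superkey.
CoverageType -> Region determines the non-prime attribute {Region} from a non-superkey — 3NF is violated.
Since {Adjuster} ⊂ {Adjuster, CoverageType, VIN} and {Adjuster}⁺ ⊇ {Region} with {Region} non-prime, there is a partial dependency; 2NF fails.

1NF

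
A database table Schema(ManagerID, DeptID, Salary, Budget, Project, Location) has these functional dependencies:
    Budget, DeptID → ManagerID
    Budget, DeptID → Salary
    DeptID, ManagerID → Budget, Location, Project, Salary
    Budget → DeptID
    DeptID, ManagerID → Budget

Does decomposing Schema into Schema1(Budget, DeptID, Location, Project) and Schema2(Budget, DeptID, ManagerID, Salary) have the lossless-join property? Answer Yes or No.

Yes

Schema1 ∩ Schema2 = {Budget, DeptID}; its closure under F is {Budget, DeptID, Location, ManagerID, Project, Salary}.
Since Schema1 ⊆ {Budget, DeptID, Location, ManagerID, Project, Salary}, the intersection is a superkey of Schema1; the decomposition is lossless.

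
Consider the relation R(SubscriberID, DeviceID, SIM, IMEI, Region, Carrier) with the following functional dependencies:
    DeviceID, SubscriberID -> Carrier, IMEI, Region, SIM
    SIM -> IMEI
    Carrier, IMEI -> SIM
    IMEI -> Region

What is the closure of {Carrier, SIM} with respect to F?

{Carrier, IMEI, Region, SIM}

Start with {Carrier, SIM}.
SIM -> IMEI applies; add {IMEI} → now {Carrier, IMEI, SIM}.
IMEI -> Region applies; add {Region} → now {Carrier, IMEI, Region, SIM}.
No further FD applies.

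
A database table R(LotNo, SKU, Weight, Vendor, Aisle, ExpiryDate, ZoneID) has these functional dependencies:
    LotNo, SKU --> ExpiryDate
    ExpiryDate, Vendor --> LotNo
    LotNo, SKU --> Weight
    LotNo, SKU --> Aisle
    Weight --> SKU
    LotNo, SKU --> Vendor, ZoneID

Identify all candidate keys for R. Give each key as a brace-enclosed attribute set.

{ExpiryDate, SKU, Vendor}, {ExpiryDate, Vendor, Weight}, {LotNo, SKU}, {LotNo, Weight}

Closure of {LotNo, SKU} is {Aisle, ExpiryDate, LotNo, SKU, Vendor, Weight, ZoneID}, the whole schema; {LotNo, SKU} is a candidate key.
Closure of {LotNo, Weight} is {Aisle, ExpiryDate, LotNo, SKU, Vendor, Weight, ZoneID}, the whole schema; {LotNo, Weight} is a candidate key.
Closure of {ExpiryDate, SKU, Vendor} is {Aisle, ExpiryDate, LotNo, SKU, Vendor, Weight, ZoneID}, the whole schema; {ExpiryDate, SKU, Vendor} is a candidate key.
Closure of {ExpiryDate, Vendor, Weight} is {Aisle, ExpiryDate, LotNo, SKU, Vendor, Weight, ZoneID}, the whole schema; {ExpiryDate, Vendor, Weight} is a candidate key.
Any other superkey properly contains one of these, so there are no further candidate keys.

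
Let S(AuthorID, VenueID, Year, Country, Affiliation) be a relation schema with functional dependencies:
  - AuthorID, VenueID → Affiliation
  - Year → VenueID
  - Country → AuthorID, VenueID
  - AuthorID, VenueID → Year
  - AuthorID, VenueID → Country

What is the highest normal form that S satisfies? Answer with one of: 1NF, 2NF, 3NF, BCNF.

3NF

Candidate keys: {AuthorID, VenueID}, {AuthorID, Year}, {Country}. Prime attributes: {AuthorID, Country, VenueID, Year}.
Year → VenueID breaks BCNF: {Year}⁺ = {VenueID, Year}, so {Year} is not a superkey.
Since {VenueID} ⊆ prime attributes and every other non-superkey FD also has a prime right side, the schema is in 3NF.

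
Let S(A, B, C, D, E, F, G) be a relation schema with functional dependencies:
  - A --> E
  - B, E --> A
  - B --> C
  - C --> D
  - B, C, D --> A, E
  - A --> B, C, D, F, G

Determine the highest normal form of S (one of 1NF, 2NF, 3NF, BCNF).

Candidate keys: {A}, {B}. Prime attributes: {A, B}.
C --> D breaks BCNF: {C}⁺ = {C, D}, so {C} is not a superkey.
Because {D} is non-prime and the left side of C --> D is not a superkey, the relation is not in 3NF.
With only single-attribute keys there can be no partial dependency, so 2NF holds.

2NF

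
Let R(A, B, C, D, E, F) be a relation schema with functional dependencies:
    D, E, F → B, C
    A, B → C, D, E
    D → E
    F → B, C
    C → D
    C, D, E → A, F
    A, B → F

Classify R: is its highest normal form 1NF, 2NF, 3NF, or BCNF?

2NF

Candidate keys: {A, B}, {C}, {F}. Prime attributes: {A, B, C, F}.
For D → E we have {D}⁺ = {D, E}; {D} is not a superkey, so BCNF fails.
Because {E} is non-prime and the left side of D → E is not a superkey, the relation is not in 3NF.
No non-prime attribute depends on a proper subset of any candidate key, so 2NF holds.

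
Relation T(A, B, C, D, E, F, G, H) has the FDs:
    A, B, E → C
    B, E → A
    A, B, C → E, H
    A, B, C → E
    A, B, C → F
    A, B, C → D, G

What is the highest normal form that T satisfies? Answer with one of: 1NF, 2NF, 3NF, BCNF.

BCNF

Candidate keys: {A, B, C}, {B, E}. Prime attributes: {A, B, C, E}.
The left-hand side of every FD is a superkey, so BCNF is satisfied.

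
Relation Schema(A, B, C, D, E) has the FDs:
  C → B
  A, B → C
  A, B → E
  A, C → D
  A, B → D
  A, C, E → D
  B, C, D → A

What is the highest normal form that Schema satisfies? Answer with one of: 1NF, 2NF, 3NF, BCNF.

3NF

Candidate keys: {A, B}, {A, C}, {C, D}. Prime attributes: {A, B, C, D}.
C → B breaks BCNF: {C}⁺ = {B, C}, so {C} is not a superkey.
But every attribute on its right side ({B}) is prime, and the same holds for every other non-superkey FD, so 3NF still holds.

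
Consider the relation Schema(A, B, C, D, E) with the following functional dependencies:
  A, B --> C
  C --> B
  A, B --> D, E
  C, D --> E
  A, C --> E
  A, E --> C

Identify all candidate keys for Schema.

{A, B}, {A, C}, {A, E}

Attributes never on any right-hand side: {A} — every candidate key must contain it.
Closure of {A, B} is {A, B, C, D, E}, the whole schema; {A, B} is a candidate key.
Closure of {A, C} is {A, B, C, D, E}, the whole schema; {A, C} is a candidate key.
Closure of {A, E} is {A, B, C, D, E}, the whole schema; {A, E} is a candidate key.
Any other superkey properly contains one of these, so there are no further candidate keys.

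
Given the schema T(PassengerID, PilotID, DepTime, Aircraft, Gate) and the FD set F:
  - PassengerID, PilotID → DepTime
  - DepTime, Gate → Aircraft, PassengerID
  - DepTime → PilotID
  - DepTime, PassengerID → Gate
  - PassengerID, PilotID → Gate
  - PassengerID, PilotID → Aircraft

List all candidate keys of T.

{DepTime, Gate}, {DepTime, PassengerID}, {PassengerID, PilotID}

{DepTime, Gate}⁺ = {Aircraft, DepTime, Gate, PassengerID, PilotID}, which is every attribute, so {DepTime, Gate} is a candidate key.
{DepTime, PassengerID}⁺ = {Aircraft, DepTime, Gate, PassengerID, PilotID}, which is every attribute, so {DepTime, PassengerID} is a candidate key.
{PassengerID, PilotID}⁺ = {Aircraft, DepTime, Gate, PassengerID, PilotID}, which is every attribute, so {PassengerID, PilotID} is a candidate key.
These are minimal and exhaustive — every other superkey contains one of them.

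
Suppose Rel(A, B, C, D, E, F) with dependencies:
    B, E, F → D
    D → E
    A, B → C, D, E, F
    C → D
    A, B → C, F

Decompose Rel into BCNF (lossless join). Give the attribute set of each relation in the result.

Candidate key of the original relation: {A, B}.
In {A, B, C, D, E, F}, {B, E, F} is not a superkey ({B, E, F}⁺ restricted to this set is {B, D, E, F}), so split on B, E, F → D into {B, D, E, F} and {A, B, C, E, F}.
In {B, D, E, F}, {D} is not a superkey ({D}⁺ restricted to this set is {D, E}), so split on D → E into {D, E} and {B, D, F}.
{D, E}: every determinant is a superkey — BCNF.
{B, D, F}: every determinant is a superkey — BCNF.
In {A, B, C, E, F}, {C} is not a superkey ({C}⁺ restricted to this set is {C, E}), so split on C → E into {C, E} and {A, B, C, F}.
{C, E}: every determinant is a superkey — BCNF.
{A, B, C, F}: every determinant is a superkey — BCNF.

{A, B, C, F}; {B, D, F}; {C, E}; {D, E}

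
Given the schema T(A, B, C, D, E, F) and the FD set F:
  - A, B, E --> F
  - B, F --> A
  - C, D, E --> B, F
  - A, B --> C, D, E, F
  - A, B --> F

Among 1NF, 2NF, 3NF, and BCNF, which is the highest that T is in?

Candidate keys: {A, B}, {B, F}, {C, D, E}. Prime attributes: {A, B, C, D, E, F}.
The left-hand side of every FD is a superkey, so BCNF is satisfied.

BCNF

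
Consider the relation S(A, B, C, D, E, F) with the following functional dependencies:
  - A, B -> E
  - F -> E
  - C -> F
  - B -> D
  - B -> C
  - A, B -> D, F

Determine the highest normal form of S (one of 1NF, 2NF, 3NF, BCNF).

Candidate key: {A, B}. Prime attributes: {A, B}.
For F -> E we have {F}⁺ = {E, F}; {F} is not a superkey, so BCNF fails.
F -> E determines the non-prime attribute {E} from a non-superkey — 3NF is violated.
Since {B} ⊂ {A, B} and {B}⁺ ⊇ {C, D, E, F} with {C, D, E, F} non-prime, there is a partial dependency; 2NF fails.

1NF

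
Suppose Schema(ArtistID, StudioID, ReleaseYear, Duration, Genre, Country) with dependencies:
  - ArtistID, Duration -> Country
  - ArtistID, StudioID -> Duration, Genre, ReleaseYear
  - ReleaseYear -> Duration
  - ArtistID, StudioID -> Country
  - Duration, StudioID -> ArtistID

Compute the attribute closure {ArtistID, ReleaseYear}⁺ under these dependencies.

Start with {ArtistID, ReleaseYear}.
ReleaseYear -> Duration applies; add {Duration} → now {ArtistID, Duration, ReleaseYear}.
ArtistID, Duration -> Country applies; add {Country} → now {ArtistID, Country, Duration, ReleaseYear}.
No further FD applies.

{ArtistID, Country, Duration, ReleaseYear}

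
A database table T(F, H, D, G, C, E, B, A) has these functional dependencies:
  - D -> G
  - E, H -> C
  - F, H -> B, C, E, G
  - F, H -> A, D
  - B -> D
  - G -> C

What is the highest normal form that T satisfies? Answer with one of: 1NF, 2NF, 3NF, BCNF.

Candidate key: {F, H}. Prime attributes: {F, H}.
For D -> G we have {D}⁺ = {C, D, G}; {D} is not a superkey, so BCNF fails.
Because {G} is non-prime and the left side of D -> G is not a superkey, the relation is not in 3NF.
No non-prime attribute depends on a proper subset of any candidate key, so 2NF holds.

2NF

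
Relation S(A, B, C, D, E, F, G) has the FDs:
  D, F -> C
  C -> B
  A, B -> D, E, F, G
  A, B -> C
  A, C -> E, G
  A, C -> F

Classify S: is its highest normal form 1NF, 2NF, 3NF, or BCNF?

3NF

Candidate keys: {A, B}, {A, C}, {A, D, F}. Prime attributes: {A, B, C, D, F}.
For D, F -> C we have {D, F}⁺ = {B, C, D, F}; {D, F} is not a superkey, so BCNF fails.
Its right-hand attributes {C} are all prime, as are those of every other non-superkey FD — the relation is in 3NF.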